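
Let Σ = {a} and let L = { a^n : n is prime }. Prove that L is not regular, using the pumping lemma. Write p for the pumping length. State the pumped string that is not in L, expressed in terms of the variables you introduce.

Assume L is regular. Let p be the pumping length given by the pumping lemma.
Let q be a prime with q ≥ p+2 (infinitely many primes exist), and take w = a^q ∈ L with |w| = q ≥ p.
By the pumping lemma, w = xyz with |xy| ≤ p and |y| > 0.
Then y = a^k for some k with 1 ≤ k ≤ p.
Since 1 ≤ k ≤ p, |xz| = q-k. Pump with i = q+1: |xy^{q+1}z| = (q-k)+(q+1)k = q+qk = q(1+k), which is composite (both factors ≥ 2). So xy^{q+1}z = a^{q(1+k)} ∉ L.
This contradicts the pumping lemma, so L is not regular.

a^{q(1+k)}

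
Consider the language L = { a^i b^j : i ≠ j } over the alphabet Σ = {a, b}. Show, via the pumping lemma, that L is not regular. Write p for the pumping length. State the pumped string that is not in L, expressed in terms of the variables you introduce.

Suppose for contradiction that L is regular, and let p be the pumping length.
Choose w = a^p b^{p+p!}. Since p ≠ p+p!, w ∈ L; and |w| ≥ p.
Write w = xyz as guaranteed by the lemma, with |xy| ≤ p and |y| > 0.
The first p characters of w are a's, so xy (and hence y) consists only of a's. Write y = a^k, 1 ≤ k ≤ p.
Since 1 ≤ k ≤ p, k divides p!; set t = 1 + p!/k. Then xy^t z has p + (p!/k)·k = p + p! copies of a. Now the a-count equals the b-count, so i ≠ j fails. So xy^t z = a^{p+p!} b^{p+p!} ∉ L.
Contradiction. Therefore L is not regular.

a^{p+p!} b^{p+p!}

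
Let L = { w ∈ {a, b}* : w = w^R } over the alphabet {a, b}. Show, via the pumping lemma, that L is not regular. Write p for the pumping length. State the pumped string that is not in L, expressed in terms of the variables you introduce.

Suppose for contradiction that L is regular, and let p be the pumping length.
Take w = a^p b a^p, a palindrome of length 2p+1 ≥ p.
The pumping lemma gives a decomposition w = xyz where |xy| ≤ p and y is nonempty.
Since the first p symbols of w are all a's and |xy| ≤ p, y lies entirely in the leading a-block: y = a^k for some k with 1 ≤ k ≤ p.
Pump with i = 2: xy^2z = a^{p+k} b a^p. Its reverse is a^p b a^{p+k}, which differs from xy^2z since k ≥ 1. So xy^2z is not a palindrome and xy^2z ∉ L.
This is a contradiction; hence L is not regular.

a^{p+k} b a^p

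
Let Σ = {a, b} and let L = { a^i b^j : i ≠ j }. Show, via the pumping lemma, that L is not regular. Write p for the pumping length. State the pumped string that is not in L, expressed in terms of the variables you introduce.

Assume L is regular; let p be its pumping constant.
Choose w = a^p b^{p+p!}. Since p ≠ p+p!, w ∈ L; and |w| ≥ p.
By the pumping lemma, w = xyz with |xy| ≤ p and y is nonempty.
Because |xy| ≤ p and w begins with p copies of a, we have y = a^k with 1 ≤ k ≤ p.
Since 1 ≤ k ≤ p, k divides p!; set t = 1 + p!/k. Then xy^t z has p + (p!/k)·k = p + p! copies of a. Now the a-count equals the b-count, so i ≠ j fails. So xy^t z = a^{p+p!} b^{p+p!} ∉ L.
This is a contradiction; hence L is not regular.

a^{p+p!} b^{p+p!}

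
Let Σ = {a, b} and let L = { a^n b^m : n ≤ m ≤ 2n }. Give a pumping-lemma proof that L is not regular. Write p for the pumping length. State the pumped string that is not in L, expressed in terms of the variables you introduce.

Toward a contradiction, assume L is regular with pumping length p.
Take w = a^p b^p ∈ L (since p ≤ p ≤ 2p), with |w| = 2p ≥ p.
By the pumping lemma, w = xyz with |xy| ≤ p and |y| ≥ 1.
Because |xy| ≤ p and w begins with p copies of a, we have y = a^k with 1 ≤ k ≤ p.
Pump with i = 2: xy^2z = a^{p+k} b^p. Now n = p+k > p = m, so the condition n ≤ m fails. Thus xy^2z ∉ L.
This contradicts the pumping lemma, so L is not regular.

a^{p+k} b^p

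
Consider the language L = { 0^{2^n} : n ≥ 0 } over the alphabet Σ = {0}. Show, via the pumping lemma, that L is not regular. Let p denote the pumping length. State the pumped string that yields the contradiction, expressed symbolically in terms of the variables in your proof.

Toward a contradiction, assume L is regular with pumping length p.
Take w = 0^{2^p} ∈ L with |w| = 2^p ≥ p.
By the pumping lemma, w = xyz with |xy| ≤ p and y is nonempty.
Then y = 0^k for some k with 1 ≤ k ≤ p.
Pump with i = 2: xy^2z = 0^{2^p+k}. Since 1 ≤ k ≤ p < 2^p, we have 2^p < 2^p+k < 2^{p+1}, so 2^p+k is not a power of 2. So xy^2z ∉ L.
This contradicts the pumping lemma, so L is not regular.

0^{2^p+k}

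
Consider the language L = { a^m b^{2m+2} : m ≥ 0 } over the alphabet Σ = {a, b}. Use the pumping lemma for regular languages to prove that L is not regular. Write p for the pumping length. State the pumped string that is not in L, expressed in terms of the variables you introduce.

a^{p+k} b^{2p+2}

Assume L is regular. Let p be the pumping length given by the pumping lemma.
Let w = a^p b^{2p+2} ∈ L; note |w| = 3p+2 ≥ p.
The pumping lemma gives a decomposition w = xyz where |xy| ≤ p and |y| ≥ 1.
Because |xy| ≤ p and w begins with p copies of a, we have y = a^k with 1 ≤ k ≤ p.
Pump with i = 2: xy^2z = a^{p+k} b^{2p+2}. For this to lie in L we would need 2p+2 = 2(p+k)+2, which forces k = 0. But k ≥ 1, so xy^2z ∉ L.
This is a contradiction; hence L is not regular.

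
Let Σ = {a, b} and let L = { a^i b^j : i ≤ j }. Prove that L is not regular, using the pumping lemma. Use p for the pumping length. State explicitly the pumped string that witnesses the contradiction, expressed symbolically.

Assume L is regular. Let p be the pumping length given by the pumping lemma.
Choose w = a^p b^p ∈ L, with |w| = 2p ≥ p.
The pumping lemma gives a decomposition w = xyz where |xy| ≤ p and y is nonempty.
Because |xy| ≤ p and w begins with p copies of a, we have y = a^k with 1 ≤ k ≤ p.
Consider xy^2z = a^{p+k} b^p. Since k ≥ 1, the a-count p+k exceeds the b-count p, so i ≤ j fails; thus xy^2z ∉ L.
This contradicts the pumping lemma, so L is not regular.

a^{p+k} b^p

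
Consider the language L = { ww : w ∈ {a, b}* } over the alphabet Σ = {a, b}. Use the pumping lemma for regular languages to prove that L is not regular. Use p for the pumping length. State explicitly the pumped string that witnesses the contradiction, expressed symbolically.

Suppose for contradiction that L is regular, and let p be the pumping length.
Take w = a^p b^p a^p b^p = uu where u = a^pb^p; then w ∈ L and |w| = 4p ≥ p.
Write w = xyz as guaranteed by the lemma, with |xy| ≤ p and |y| ≥ 1.
Since the first p symbols of w are all a's and |xy| ≤ p, y lies entirely in the leading a-block: y = a^k for some k with 1 ≤ k ≤ p.
Pump with i = 2: xy^2z = a^{p+k} b^p a^p b^p, of length 4p+k. Suppose this equals vv. The string starts with a and ends with b, so v does too; thus the boundary between the two copies of v is a b→a transition. There is exactly one such transition, at position 2p+k, so |v| = 2p+k and |vv| = 4p+2k ≠ 4p+k since k ≥ 1. So xy^2z ∉ L.
This is a contradiction; hence L is not regular.

a^{p+k} b^p a^p b^p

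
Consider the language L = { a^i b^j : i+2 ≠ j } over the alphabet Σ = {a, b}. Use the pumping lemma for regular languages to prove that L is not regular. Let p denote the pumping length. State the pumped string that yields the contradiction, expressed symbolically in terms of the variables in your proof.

Assume L is regular; let p be its pumping constant.
Choose w = a^p b^{p+p!+2}. Since p ≠ (p+p!+2)-2 = p+p!, w ∈ L; and |w| ≥ p.
By the pumping lemma, w = xyz with |xy| ≤ p and y is nonempty.
Since the first p symbols of w are all a's and |xy| ≤ p, y lies entirely in the leading a-block: y = a^k for some k with 1 ≤ k ≤ p.
Since 1 ≤ k ≤ p, k divides p!; set t = 1 + p!/k. Then xy^t z has p + (p!/k)·k = p + p! copies of a. Now the a-count is p+p! and (b-count)-2 = (p+p!+2)-2 = p+p!, so i+2 ≠ j fails. So xy^t z = a^{p+p!} b^{p+p!+2} ∉ L.
Contradiction. Therefore L is not regular.

a^{p+p!} b^{p+p!+2}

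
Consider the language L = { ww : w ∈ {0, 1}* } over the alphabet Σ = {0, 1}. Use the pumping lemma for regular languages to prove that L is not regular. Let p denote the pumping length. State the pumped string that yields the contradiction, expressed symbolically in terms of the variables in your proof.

0^{p+k} 1^p 0^p 1^p

Suppose for contradiction that L is regular, and let p be the pumping length.
Take w = 0^p 1^p 0^p 1^p = uu where u = 0^p1^p; then w ∈ L and |w| = 4p ≥ p.
Write w = xyz as guaranteed by the lemma, with |xy| ≤ p and y is nonempty.
Because |xy| ≤ p and w begins with p copies of 0, we have y = 0^k with 1 ≤ k ≤ p.
Pump with i = 2: xy^2z = 0^{p+k} 1^p 0^p 1^p, of length 4p+k. Suppose this equals vv. The string starts with 0 and ends with 1, so v does too; thus the boundary between the two copies of v is a 1→0 transition. There is exactly one such transition, at position 2p+k, so |v| = 2p+k and |vv| = 4p+2k ≠ 4p+k since k ≥ 1. So xy^2z ∉ L.
This contradicts the pumping lemma, so L is not regular.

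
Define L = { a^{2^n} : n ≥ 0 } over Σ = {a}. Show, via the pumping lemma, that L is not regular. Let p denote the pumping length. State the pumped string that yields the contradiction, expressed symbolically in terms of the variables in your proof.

a^{2^p+k}

Suppose for contradiction that L is regular, and let p be the pumping length.
Take w = a^{2^p} ∈ L with |w| = 2^p ≥ p.
Write w = xyz as guaranteed by the lemma, with |xy| ≤ p and y is nonempty.
Then y = a^k for some k with 1 ≤ k ≤ p.
Pump with i = 2: xy^2z = a^{2^p+k}. Since 1 ≤ k ≤ p < 2^p, we have 2^p < 2^p+k < 2^{p+1}, so 2^p+k is not a power of 2. So xy^2z ∉ L.
This contradicts the pumping lemma, so L is not regular.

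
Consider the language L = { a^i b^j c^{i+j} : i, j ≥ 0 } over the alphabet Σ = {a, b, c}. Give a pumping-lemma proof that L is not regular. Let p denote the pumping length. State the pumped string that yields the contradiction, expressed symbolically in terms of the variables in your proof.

a^{p+k} b^p c^{2p}

Toward a contradiction, assume L is regular with pumping length p.
Take w = a^p b^p c^{2p} ∈ L (with i=j=p, i+j=2p), |w| = 4p ≥ p.
Write w = xyz as guaranteed by the lemma, with |xy| ≤ p and y is nonempty.
Since the first p symbols of w are all a's and |xy| ≤ p, y lies entirely in the leading a-block: y = a^k for some k with 1 ≤ k ≤ p.
Consider xy^2z = a^{p+k} b^p c^{2p}. Now the a- and b-counts sum to 2p+k, but the c-count is 2p ≠ 2p+k. So xy^2z ∉ L.
This contradicts the pumping lemma, so L is not regular.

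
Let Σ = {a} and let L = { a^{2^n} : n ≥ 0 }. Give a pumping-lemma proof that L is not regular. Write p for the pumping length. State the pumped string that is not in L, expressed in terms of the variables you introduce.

a^{2^p+k}

Assume L is regular. Let p be the pumping length given by the pumping lemma.
Take w = a^{2^p} ∈ L with |w| = 2^p ≥ p.
By the pumping lemma, w = xyz with |xy| ≤ p and |y| > 0.
Then y = a^k for some k with 1 ≤ k ≤ p.
Pump with i = 2: xy^2z = a^{2^p+k}. Since 1 ≤ k ≤ p < 2^p, we have 2^p < 2^p+k < 2^{p+1}, so 2^p+k is not a power of 2. So xy^2z ∉ L.
Contradiction. Therefore L is not regular.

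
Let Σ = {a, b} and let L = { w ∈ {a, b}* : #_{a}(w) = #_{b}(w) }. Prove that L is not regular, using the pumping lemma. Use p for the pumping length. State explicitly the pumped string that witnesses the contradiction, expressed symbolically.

a^{p+k} b^p

Assume L is regular. Let p be the pumping length given by the pumping lemma.
Choose w = a^p b^p ∈ L with |w| = 2p ≥ p.
The pumping lemma gives a decomposition w = xyz where |xy| ≤ p and |y| ≥ 1.
Since the first p symbols of w are all a's and |xy| ≤ p, y lies entirely in the leading a-block: y = a^k for some k with 1 ≤ k ≤ p.
Pump with i = 2: xy^2z = a^{p+k} b^p has p+k occurrences of a but only p of b. Since k ≥ 1 the counts differ, so xy^2z ∉ L.
Contradiction. Therefore L is not regular.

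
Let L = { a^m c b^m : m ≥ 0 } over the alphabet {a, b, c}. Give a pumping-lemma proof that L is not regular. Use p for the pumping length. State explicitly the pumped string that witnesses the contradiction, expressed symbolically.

a^{p+k} c b^p

Assume L is regular. Let p be the pumping length given by the pumping lemma.
Take w = a^p c b^p ∈ L with |w| = 2p+1 ≥ p.
By the pumping lemma, w = xyz with |xy| ≤ p and y is nonempty.
The first p characters of w are a's, so xy (and hence y) consists only of a's. Write y = a^k, 1 ≤ k ≤ p.
Pump with i = 2: xy^2z = a^{p+k} c b^p, which would require p+k = p. But k ≥ 1, so xy^2z ∉ L.
Contradiction. Therefore L is not regular.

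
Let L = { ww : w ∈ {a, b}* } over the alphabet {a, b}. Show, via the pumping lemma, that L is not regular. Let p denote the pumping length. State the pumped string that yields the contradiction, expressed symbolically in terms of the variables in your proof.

Toward a contradiction, assume L is regular with pumping length p.
Take w = a^p b^p a^p b^p = uu where u = a^pb^p; then w ∈ L and |w| = 4p ≥ p.
The pumping lemma gives a decomposition w = xyz where |xy| ≤ p and |y| ≥ 1.
Since the first p symbols of w are all a's and |xy| ≤ p, y lies entirely in the leading a-block: y = a^k for some k with 1 ≤ k ≤ p.
Pump with i = 2: xy^2z = a^{p+k} b^p a^p b^p, of length 4p+k. Suppose this equals vv. The string starts with a and ends with b, so v does too; thus the boundary between the two copies of v is a b→a transition. There is exactly one such transition, at position 2p+k, so |v| = 2p+k and |vv| = 4p+2k ≠ 4p+k since k ≥ 1. So xy^2z ∉ L.
This contradicts the pumping lemma, so L is not regular.

a^{p+k} b^p a^p b^p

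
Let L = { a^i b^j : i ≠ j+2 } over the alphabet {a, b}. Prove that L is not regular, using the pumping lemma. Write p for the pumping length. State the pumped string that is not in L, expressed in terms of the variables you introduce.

a^{p+p!} b^{p+p!-2}

Suppose for contradiction that L is regular, and let p be the pumping length.
Choose w = a^p b^{p+p!-2}. Since p ≠ (p+p!-2)+2 = p+p!, w ∈ L; and |w| ≥ p.
Write w = xyz as guaranteed by the lemma, with |xy| ≤ p and |y| > 0.
The first p characters of w are a's, so xy (and hence y) consists only of a's. Write y = a^k, 1 ≤ k ≤ p.
Since 1 ≤ k ≤ p, k divides p!; set t = 1 + p!/k. Then xy^t z has p + (p!/k)·k = p + p! copies of a. Now the a-count is p+p! and (b-count)+2 = (p+p!-2)+2 = p+p!, so i ≠ j+2 fails. So xy^t z = a^{p+p!} b^{p+p!-2} ∉ L.
This is a contradiction; hence L is not regular.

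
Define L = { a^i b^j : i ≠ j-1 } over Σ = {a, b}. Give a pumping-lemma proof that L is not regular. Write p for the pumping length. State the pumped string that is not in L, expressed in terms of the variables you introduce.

a^{p+p!} b^{p+p!+1}

Suppose for contradiction that L is regular, and let p be the pumping length.
Choose w = a^p b^{p+p!+1}. Since p ≠ (p+p!+1)-1 = p+p!, w ∈ L; and |w| ≥ p.
By the pumping lemma, w = xyz with |xy| ≤ p and |y| > 0.
Since the first p symbols of w are all a's and |xy| ≤ p, y lies entirely in the leading a-block: y = a^k for some k with 1 ≤ k ≤ p.
Since 1 ≤ k ≤ p, k divides p!; set t = 1 + p!/k. Then xy^t z has p + (p!/k)·k = p + p! copies of a. Now the a-count is p+p! and (b-count)-1 = (p+p!+1)-1 = p+p!, so i ≠ j-1 fails. So xy^t z = a^{p+p!} b^{p+p!+1} ∉ L.
This is a contradiction; hence L is not regular.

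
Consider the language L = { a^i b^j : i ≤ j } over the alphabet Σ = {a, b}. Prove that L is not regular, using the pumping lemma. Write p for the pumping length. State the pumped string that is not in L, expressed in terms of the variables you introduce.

Assume L is regular; let p be its pumping constant.
Choose w = a^p b^p ∈ L, with |w| = 2p ≥ p.
The pumping lemma gives a decomposition w = xyz where |xy| ≤ p and |y| ≥ 1.
Because |xy| ≤ p and w begins with p copies of a, we have y = a^k with 1 ≤ k ≤ p.
Consider xy^2z = a^{p+k} b^p. Since k ≥ 1, the a-count p+k exceeds the b-count p, so i ≤ j fails; thus xy^2z ∉ L.
This is a contradiction; hence L is not regular.

a^{p+k} b^p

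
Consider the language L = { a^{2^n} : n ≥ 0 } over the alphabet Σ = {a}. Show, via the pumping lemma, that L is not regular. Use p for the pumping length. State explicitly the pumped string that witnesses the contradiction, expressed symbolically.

a^{2^p+k}

Toward a contradiction, assume L is regular with pumping length p.
Take w = a^{2^p} ∈ L with |w| = 2^p ≥ p.
By the pumping lemma, w = xyz with |xy| ≤ p and |y| ≥ 1.
Then y = a^k for some k with 1 ≤ k ≤ p.
Pump with i = 2: xy^2z = a^{2^p+k}. Since 1 ≤ k ≤ p < 2^p, we have 2^p < 2^p+k < 2^{p+1}, so 2^p+k is not a power of 2. So xy^2z ∉ L.
This contradicts the pumping lemma, so L is not regular.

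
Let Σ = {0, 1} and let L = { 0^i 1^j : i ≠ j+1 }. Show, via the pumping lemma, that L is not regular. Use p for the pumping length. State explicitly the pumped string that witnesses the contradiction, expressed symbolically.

0^{p+p!} 1^{p+p!-1}

Toward a contradiction, assume L is regular with pumping length p.
Choose w = 0^p 1^{p+p!-1}. Since p ≠ (p+p!-1)+1 = p+p!, w ∈ L; and |w| ≥ p.
Write w = xyz as guaranteed by the lemma, with |xy| ≤ p and |y| > 0.
Because |xy| ≤ p and w begins with p copies of 0, we have y = 0^k with 1 ≤ k ≤ p.
Since 1 ≤ k ≤ p, k divides p!; set t = 1 + p!/k. Then xy^t z has p + (p!/k)·k = p + p! copies of 0. Now the 0-count is p+p! and (1-count)+1 = (p+p!-1)+1 = p+p!, so i ≠ j+1 fails. So xy^t z = 0^{p+p!} 1^{p+p!-1} ∉ L.
This is a contradiction; hence L is not regular.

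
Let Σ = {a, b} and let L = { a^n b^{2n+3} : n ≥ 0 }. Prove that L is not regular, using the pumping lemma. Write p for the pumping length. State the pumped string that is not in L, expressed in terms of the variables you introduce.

a^{p+k} b^{2p+3}

Toward a contradiction, assume L is regular with pumping length p.
Let w = a^p b^{2p+3} ∈ L; note |w| = 3p+3 ≥ p.
The pumping lemma gives a decomposition w = xyz where |xy| ≤ p and |y| ≥ 1.
The first p characters of w are a's, so xy (and hence y) consists only of a's. Write y = a^k, 1 ≤ k ≤ p.
Pump with i = 2: xy^2z = a^{p+k} b^{2p+3}. For this to lie in L we would need 2p+3 = 2(p+k)+3, which forces k = 0. But k ≥ 1, so xy^2z ∉ L.
Contradiction. Therefore L is not regular.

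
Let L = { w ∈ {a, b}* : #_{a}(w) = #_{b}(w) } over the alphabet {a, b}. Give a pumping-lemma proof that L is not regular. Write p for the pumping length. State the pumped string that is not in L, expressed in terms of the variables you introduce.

a^{p+k} b^p

Assume L is regular; let p be its pumping constant.
Choose w = a^p b^p ∈ L with |w| = 2p ≥ p.
Write w = xyz as guaranteed by the lemma, with |xy| ≤ p and |y| ≥ 1.
Because |xy| ≤ p and w begins with p copies of a, we have y = a^k with 1 ≤ k ≤ p.
Pump with i = 2: xy^2z = a^{p+k} b^p has p+k occurrences of a but only p of b. Since k ≥ 1 the counts differ, so xy^2z ∉ L.
This contradicts the pumping lemma, so L is not regular.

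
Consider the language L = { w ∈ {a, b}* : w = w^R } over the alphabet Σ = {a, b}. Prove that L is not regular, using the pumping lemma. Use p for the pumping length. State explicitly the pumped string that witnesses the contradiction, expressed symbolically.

Toward a contradiction, assume L is regular with pumping length p.
Take w = a^p b a^p, a palindrome of length 2p+1 ≥ p.
Write w = xyz as guaranteed by the lemma, with |xy| ≤ p and y is nonempty.
The first p characters of w are a's, so xy (and hence y) consists only of a's. Write y = a^k, 1 ≤ k ≤ p.
Pump with i = 2: xy^2z = a^{p+k} b a^p. Its reverse is a^p b a^{p+k}, which differs from xy^2z since k ≥ 1. So xy^2z is not a palindrome and xy^2z ∉ L.
This contradicts the pumping lemma, so L is not regular.

a^{p+k} b a^p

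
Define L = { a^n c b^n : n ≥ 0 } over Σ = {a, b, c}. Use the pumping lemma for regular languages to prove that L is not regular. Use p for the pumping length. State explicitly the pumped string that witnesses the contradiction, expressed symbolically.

a^{p+k} c b^p

Toward a contradiction, assume L is regular with pumping length p.
Take w = a^p c b^p ∈ L with |w| = 2p+1 ≥ p.
Write w = xyz as guaranteed by the lemma, with |xy| ≤ p and |y| ≥ 1.
Because |xy| ≤ p and w begins with p copies of a, we have y = a^k with 1 ≤ k ≤ p.
Pump with i = 2: xy^2z = a^{p+k} c b^p, which would require p+k = p. But k ≥ 1, so xy^2z ∉ L.
This contradicts the pumping lemma, so L is not regular.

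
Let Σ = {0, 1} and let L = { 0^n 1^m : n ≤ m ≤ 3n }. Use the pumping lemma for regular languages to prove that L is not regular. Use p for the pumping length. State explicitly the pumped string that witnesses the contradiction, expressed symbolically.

0^{p+k} 1^p

Assume L is regular. Let p be the pumping length given by the pumping lemma.
Take w = 0^p 1^p ∈ L (since p ≤ p ≤ 3p), with |w| = 2p ≥ p.
By the pumping lemma, w = xyz with |xy| ≤ p and |y| > 0.
Since the first p symbols of w are all 0's and |xy| ≤ p, y lies entirely in the leading 0-block: y = 0^k for some k with 1 ≤ k ≤ p.
Pump with i = 2: xy^2z = 0^{p+k} 1^p. Now n = p+k > p = m, so the condition n ≤ m fails. Thus xy^2z ∉ L.
This contradicts the pumping lemma, so L is not regular.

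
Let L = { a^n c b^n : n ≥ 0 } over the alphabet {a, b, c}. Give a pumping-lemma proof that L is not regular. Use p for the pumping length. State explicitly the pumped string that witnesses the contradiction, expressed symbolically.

Toward a contradiction, assume L is regular with pumping length p.
Take w = a^p c b^p ∈ L with |w| = 2p+1 ≥ p.
By the pumping lemma, w = xyz with |xy| ≤ p and |y| ≥ 1.
Since the first p symbols of w are all a's and |xy| ≤ p, y lies entirely in the leading a-block: y = a^k for some k with 1 ≤ k ≤ p.
Pump with i = 2: xy^2z = a^{p+k} c b^p, which would require p+k = p. But k ≥ 1, so xy^2z ∉ L.
This is a contradiction; hence L is not regular.

a^{p+k} c b^p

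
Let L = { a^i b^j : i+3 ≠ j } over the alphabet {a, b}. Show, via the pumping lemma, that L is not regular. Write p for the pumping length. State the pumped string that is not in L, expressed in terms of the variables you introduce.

a^{p+p!} b^{p+p!+3}

Toward a contradiction, assume L is regular with pumping length p.
Choose w = a^p b^{p+p!+3}. Since p ≠ (p+p!+3)-3 = p+p!, w ∈ L; and |w| ≥ p.
The pumping lemma gives a decomposition w = xyz where |xy| ≤ p and y is nonempty.
The first p characters of w are a's, so xy (and hence y) consists only of a's. Write y = a^k, 1 ≤ k ≤ p.
Since 1 ≤ k ≤ p, k divides p!; set t = 1 + p!/k. Then xy^t z has p + (p!/k)·k = p + p! copies of a. Now the a-count is p+p! and (b-count)-3 = (p+p!+3)-3 = p+p!, so i+3 ≠ j fails. So xy^t z = a^{p+p!} b^{p+p!+3} ∉ L.
This contradicts the pumping lemma, so L is not regular.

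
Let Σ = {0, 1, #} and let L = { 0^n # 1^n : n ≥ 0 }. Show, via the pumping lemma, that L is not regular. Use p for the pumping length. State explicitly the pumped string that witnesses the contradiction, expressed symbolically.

Suppose for contradiction that L is regular, and let p be the pumping length.
Take w = 0^p # 1^p ∈ L with |w| = 2p+1 ≥ p.
The pumping lemma gives a decomposition w = xyz where |xy| ≤ p and y is nonempty.
Because |xy| ≤ p and w begins with p copies of 0, we have y = 0^k with 1 ≤ k ≤ p.
Pump with i = 2: xy^2z = 0^{p+k} # 1^p, which would require p+k = p. But k ≥ 1, so xy^2z ∉ L.
This is a contradiction; hence L is not regular.

0^{p+k} # 1^p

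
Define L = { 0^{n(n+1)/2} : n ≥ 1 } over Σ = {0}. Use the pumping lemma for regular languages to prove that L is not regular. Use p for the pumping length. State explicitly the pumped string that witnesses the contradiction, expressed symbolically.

Suppose for contradiction that L is regular, and let p be the pumping length.
Take w = 0^{p(p+1)/2} ∈ L with |w| = p(p+1)/2 ≥ p.
The pumping lemma gives a decomposition w = xyz where |xy| ≤ p and |y| ≥ 1.
Then y = 0^k for some k with 1 ≤ k ≤ p.
Pump with i = 2: xy^2z = 0^{p(p+1)/2+k}. Since 1 ≤ k ≤ p, p(p+1)/2 < p(p+1)/2+k ≤ p(p+1)/2+p < (p+1)(p+2)/2, so p(p+1)/2+k is strictly between consecutive triangular numbers. So xy^2z ∉ L.
This is a contradiction; hence L is not regular.

0^{p(p+1)/2+k}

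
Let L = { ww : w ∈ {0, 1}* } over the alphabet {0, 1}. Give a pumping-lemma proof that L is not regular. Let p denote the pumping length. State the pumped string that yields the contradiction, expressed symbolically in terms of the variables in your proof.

Assume L is regular. Let p be the pumping length given by the pumping lemma.
Take w = 0^p 1^p 0^p 1^p = uu where u = 0^p1^p; then w ∈ L and |w| = 4p ≥ p.
By the pumping lemma, w = xyz with |xy| ≤ p and |y| > 0.
Since the first p symbols of w are all 0's and |xy| ≤ p, y lies entirely in the leading 0-block: y = 0^k for some k with 1 ≤ k ≤ p.
Pump with i = 2: xy^2z = 0^{p+k} 1^p 0^p 1^p, of length 4p+k. Suppose this equals vv. The string starts with 0 and ends with 1, so v does too; thus the boundary between the two copies of v is a 1→0 transition. There is exactly one such transition, at position 2p+k, so |v| = 2p+k and |vv| = 4p+2k ≠ 4p+k since k ≥ 1. So xy^2z ∉ L.
Contradiction. Therefore L is not regular.

0^{p+k} 1^p 0^p 1^p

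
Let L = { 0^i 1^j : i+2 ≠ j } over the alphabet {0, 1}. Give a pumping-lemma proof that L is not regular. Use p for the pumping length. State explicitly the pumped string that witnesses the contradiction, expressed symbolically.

Assume L is regular; let p be its pumping constant.
Choose w = 0^p 1^{p+p!+2}. Since p ≠ (p+p!+2)-2 = p+p!, w ∈ L; and |w| ≥ p.
Write w = xyz as guaranteed by the lemma, with |xy| ≤ p and |y| > 0.
Because |xy| ≤ p and w begins with p copies of 0, we have y = 0^k with 1 ≤ k ≤ p.
Since 1 ≤ k ≤ p, k divides p!; set t = 1 + p!/k. Then xy^t z has p + (p!/k)·k = p + p! copies of 0. Now the 0-count is p+p! and (1-count)-2 = (p+p!+2)-2 = p+p!, so i+2 ≠ j fails. So xy^t z = 0^{p+p!} 1^{p+p!+2} ∉ L.
This is a contradiction; hence L is not regular.

0^{p+p!} 1^{p+p!+2}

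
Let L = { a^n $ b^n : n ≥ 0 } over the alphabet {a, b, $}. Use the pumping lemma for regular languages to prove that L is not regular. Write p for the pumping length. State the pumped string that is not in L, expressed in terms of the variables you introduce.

Suppose for contradiction that L is regular, and let p be the pumping length.
Take w = a^p $ b^p ∈ L with |w| = 2p+1 ≥ p.
Write w = xyz as guaranteed by the lemma, with |xy| ≤ p and |y| ≥ 1.
Because |xy| ≤ p and w begins with p copies of a, we have y = a^k with 1 ≤ k ≤ p.
Pump with i = 2: xy^2z = a^{p+k} $ b^p, which would require p+k = p. But k ≥ 1, so xy^2z ∉ L.
Contradiction. Therefore L is not regular.

a^{p+k} $ b^p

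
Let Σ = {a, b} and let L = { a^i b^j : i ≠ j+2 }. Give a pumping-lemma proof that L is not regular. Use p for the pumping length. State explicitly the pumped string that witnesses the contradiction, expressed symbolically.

Suppose for contradiction that L is regular, and let p be the pumping length.
Choose w = a^p b^{p+p!-2}. Since p ≠ (p+p!-2)+2 = p+p!, w ∈ L; and |w| ≥ p.
Write w = xyz as guaranteed by the lemma, with |xy| ≤ p and y is nonempty.
The first p characters of w are a's, so xy (and hence y) consists only of a's. Write y = a^k, 1 ≤ k ≤ p.
Since 1 ≤ k ≤ p, k divides p!; set t = 1 + p!/k. Then xy^t z has p + (p!/k)·k = p + p! copies of a. Now the a-count is p+p! and (b-count)+2 = (p+p!-2)+2 = p+p!, so i ≠ j+2 fails. So xy^t z = a^{p+p!} b^{p+p!-2} ∉ L.
This contradicts the pumping lemma, so L is not regular.

a^{p+p!} b^{p+p!-2}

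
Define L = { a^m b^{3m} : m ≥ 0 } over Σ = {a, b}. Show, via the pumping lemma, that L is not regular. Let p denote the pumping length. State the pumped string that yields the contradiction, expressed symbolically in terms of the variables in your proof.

Assume L is regular; let p be its pumping constant.
Let w = a^p b^{3p} ∈ L; note |w| = 4p ≥ p.
The pumping lemma gives a decomposition w = xyz where |xy| ≤ p and |y| > 0.
Because |xy| ≤ p and w begins with p copies of a, we have y = a^k with 1 ≤ k ≤ p.
Pump with i = 2: xy^2z = a^{p+k} b^{3p}. For this to lie in L we would need 3p = 3(p+k), which forces k = 0. But k ≥ 1, so xy^2z ∉ L.
This is a contradiction; hence L is not regular.

a^{p+k} b^{3p}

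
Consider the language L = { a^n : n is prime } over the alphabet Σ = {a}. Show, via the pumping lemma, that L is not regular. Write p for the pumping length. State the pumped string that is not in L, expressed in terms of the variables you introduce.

a^{q(1+k)}

Toward a contradiction, assume L is regular with pumping length p.
Let q be a prime with q ≥ p+2 (infinitely many primes exist), and take w = a^q ∈ L with |w| = q ≥ p.
The pumping lemma gives a decomposition w = xyz where |xy| ≤ p and |y| ≥ 1.
Then y = a^k for some k with 1 ≤ k ≤ p.
Since 1 ≤ k ≤ p, |xz| = q-k. Pump with i = q+1: |xy^{q+1}z| = (q-k)+(q+1)k = q+qk = q(1+k), which is composite (both factors ≥ 2). So xy^{q+1}z = a^{q(1+k)} ∉ L.
This contradicts the pumping lemma, so L is not regular.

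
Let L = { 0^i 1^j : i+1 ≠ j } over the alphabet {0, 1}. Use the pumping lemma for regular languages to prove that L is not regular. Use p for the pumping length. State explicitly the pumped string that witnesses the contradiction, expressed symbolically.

0^{p+p!} 1^{p+p!+1}

Toward a contradiction, assume L is regular with pumping length p.
Choose w = 0^p 1^{p+p!+1}. Since p ≠ (p+p!+1)-1 = p+p!, w ∈ L; and |w| ≥ p.
By the pumping lemma, w = xyz with |xy| ≤ p and |y| > 0.
Because |xy| ≤ p and w begins with p copies of 0, we have y = 0^k with 1 ≤ k ≤ p.
Since 1 ≤ k ≤ p, k divides p!; set t = 1 + p!/k. Then xy^t z has p + (p!/k)·k = p + p! copies of 0. Now the 0-count is p+p! and (1-count)-1 = (p+p!+1)-1 = p+p!, so i+1 ≠ j fails. So xy^t z = 0^{p+p!} 1^{p+p!+1} ∉ L.
This is a contradiction; hence L is not regular.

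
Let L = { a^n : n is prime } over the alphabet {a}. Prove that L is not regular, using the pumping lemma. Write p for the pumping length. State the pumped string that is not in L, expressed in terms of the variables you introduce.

Assume L is regular. Let p be the pumping length given by the pumping lemma.
Let q be a prime with q ≥ p+2 (infinitely many primes exist), and take w = a^q ∈ L with |w| = q ≥ p.
By the pumping lemma, w = xyz with |xy| ≤ p and |y| ≥ 1.
Then y = a^k for some k with 1 ≤ k ≤ p.
Since 1 ≤ k ≤ p, |xz| = q-k. Pump with i = q+1: |xy^{q+1}z| = (q-k)+(q+1)k = q+qk = q(1+k), which is composite (both factors ≥ 2). So xy^{q+1}z = a^{q(1+k)} ∉ L.
Contradiction. Therefore L is not regular.

a^{q(1+k)}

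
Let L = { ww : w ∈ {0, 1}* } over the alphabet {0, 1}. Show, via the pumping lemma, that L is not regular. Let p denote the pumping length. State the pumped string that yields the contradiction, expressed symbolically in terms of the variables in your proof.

Assume L is regular; let p be its pumping constant.
Take w = 0^p 1^p 0^p 1^p = uu where u = 0^p1^p; then w ∈ L and |w| = 4p ≥ p.
The pumping lemma gives a decomposition w = xyz where |xy| ≤ p and |y| ≥ 1.
Because |xy| ≤ p and w begins with p copies of 0, we have y = 0^k with 1 ≤ k ≤ p.
Pump with i = 2: xy^2z = 0^{p+k} 1^p 0^p 1^p, of length 4p+k. Suppose this equals vv. The string starts with 0 and ends with 1, so v does too; thus the boundary between the two copies of v is a 1→0 transition. There is exactly one such transition, at position 2p+k, so |v| = 2p+k and |vv| = 4p+2k ≠ 4p+k since k ≥ 1. So xy^2z ∉ L.
Contradiction. Therefore L is not regular.

0^{p+k} 1^p 0^p 1^p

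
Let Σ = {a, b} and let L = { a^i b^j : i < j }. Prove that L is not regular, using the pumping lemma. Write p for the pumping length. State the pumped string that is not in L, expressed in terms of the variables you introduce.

a^{p+k} b^{p+1}

Suppose for contradiction that L is regular, and let p be the pumping length.
Choose w = a^p b^{p+1} ∈ L, with |w| = 2p+1 ≥ p.
By the pumping lemma, w = xyz with |xy| ≤ p and |y| > 0.
Since the first p symbols of w are all a's and |xy| ≤ p, y lies entirely in the leading a-block: y = a^k for some k with 1 ≤ k ≤ p.
Consider xy^2z = a^{p+k} b^{p+1}. Since k ≥ 1, the a-count p+k is at least p+1, so i < j fails; thus xy^2z ∉ L.
This contradicts the pumping lemma, so L is not regular.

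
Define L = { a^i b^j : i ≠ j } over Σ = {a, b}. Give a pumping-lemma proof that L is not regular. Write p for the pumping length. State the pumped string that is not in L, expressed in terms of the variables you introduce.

Assume L is regular; let p be its pumping constant.
Choose w = a^p b^{p+p!}. Since p ≠ p+p!, w ∈ L; and |w| ≥ p.
By the pumping lemma, w = xyz with |xy| ≤ p and |y| ≥ 1.
Because |xy| ≤ p and w begins with p copies of a, we have y = a^k with 1 ≤ k ≤ p.
Since 1 ≤ k ≤ p, k divides p!; set t = 1 + p!/k. Then xy^t z has p + (p!/k)·k = p + p! copies of a. Now the a-count equals the b-count, so i ≠ j fails. So xy^t z = a^{p+p!} b^{p+p!} ∉ L.
Contradiction. Therefore L is not regular.

a^{p+p!} b^{p+p!}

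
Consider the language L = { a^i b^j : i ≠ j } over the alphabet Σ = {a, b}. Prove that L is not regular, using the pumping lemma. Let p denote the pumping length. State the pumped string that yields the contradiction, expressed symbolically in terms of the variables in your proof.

a^{p+p!} b^{p+p!}

Assume L is regular. Let p be the pumping length given by the pumping lemma.
Choose w = a^p b^{p+p!}. Since p ≠ p+p!, w ∈ L; and |w| ≥ p.
By the pumping lemma, w = xyz with |xy| ≤ p and y is nonempty.
Because |xy| ≤ p and w begins with p copies of a, we have y = a^k with 1 ≤ k ≤ p.
Since 1 ≤ k ≤ p, k divides p!; set t = 1 + p!/k. Then xy^t z has p + (p!/k)·k = p + p! copies of a. Now the a-count equals the b-count, so i ≠ j fails. So xy^t z = a^{p+p!} b^{p+p!} ∉ L.
This contradicts the pumping lemma, so L is not regular.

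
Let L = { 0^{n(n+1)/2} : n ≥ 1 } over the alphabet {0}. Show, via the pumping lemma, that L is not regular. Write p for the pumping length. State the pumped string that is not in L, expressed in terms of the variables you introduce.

Toward a contradiction, assume L is regular with pumping length p.
Take w = 0^{p(p+1)/2} ∈ L with |w| = p(p+1)/2 ≥ p.
By the pumping lemma, w = xyz with |xy| ≤ p and |y| > 0.
Then y = 0^k for some k with 1 ≤ k ≤ p.
Pump with i = 2: xy^2z = 0^{p(p+1)/2+k}. Since 1 ≤ k ≤ p, p(p+1)/2 < p(p+1)/2+k ≤ p(p+1)/2+p < (p+1)(p+2)/2, so p(p+1)/2+k is strictly between consecutive triangular numbers. So xy^2z ∉ L.
This is a contradiction; hence L is not regular.

0^{p(p+1)/2+k}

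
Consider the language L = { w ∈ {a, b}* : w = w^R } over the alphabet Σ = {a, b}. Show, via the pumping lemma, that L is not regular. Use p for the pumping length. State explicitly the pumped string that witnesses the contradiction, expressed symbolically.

a^{p+k} b a^p

Assume L is regular; let p be its pumping constant.
Take w = a^p b a^p, a palindrome of length 2p+1 ≥ p.
By the pumping lemma, w = xyz with |xy| ≤ p and |y| > 0.
Since the first p symbols of w are all a's and |xy| ≤ p, y lies entirely in the leading a-block: y = a^k for some k with 1 ≤ k ≤ p.
Pump with i = 2: xy^2z = a^{p+k} b a^p. Its reverse is a^p b a^{p+k}, which differs from xy^2z since k ≥ 1. So xy^2z is not a palindrome and xy^2z ∉ L.
This is a contradiction; hence L is not regular.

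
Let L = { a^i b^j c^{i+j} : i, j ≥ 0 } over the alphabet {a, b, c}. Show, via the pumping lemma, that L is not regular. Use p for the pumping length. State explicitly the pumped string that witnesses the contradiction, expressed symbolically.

Assume L is regular. Let p be the pumping length given by the pumping lemma.
Take w = a^p b^p c^{2p} ∈ L (with i=j=p, i+j=2p), |w| = 4p ≥ p.
Write w = xyz as guaranteed by the lemma, with |xy| ≤ p and |y| > 0.
The first p characters of w are a's, so xy (and hence y) consists only of a's. Write y = a^k, 1 ≤ k ≤ p.
Consider xy^2z = a^{p+k} b^p c^{2p}. Now the a- and b-counts sum to 2p+k, but the c-count is 2p ≠ 2p+k. So xy^2z ∉ L.
This is a contradiction; hence L is not regular.

a^{p+k} b^p c^{2p}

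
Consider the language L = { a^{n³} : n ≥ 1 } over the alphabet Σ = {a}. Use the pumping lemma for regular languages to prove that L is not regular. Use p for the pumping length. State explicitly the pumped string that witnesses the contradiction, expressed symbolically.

a^{p³+k}

Assume L is regular. Let p be the pumping length given by the pumping lemma.
Take w = a^{p³} ∈ L with |w| = p³ ≥ p.
The pumping lemma gives a decomposition w = xyz where |xy| ≤ p and y is nonempty.
Then y = a^k for some k with 1 ≤ k ≤ p.
Pump with i = 2: xy^2z = a^{p³+k}. Since 1 ≤ k ≤ p, p³ < p³+k ≤ p³+p < p³+3p²+3p+1 = (p+1)³, so p³+k is not a perfect cube. So xy^2z ∉ L.
This is a contradiction; hence L is not regular.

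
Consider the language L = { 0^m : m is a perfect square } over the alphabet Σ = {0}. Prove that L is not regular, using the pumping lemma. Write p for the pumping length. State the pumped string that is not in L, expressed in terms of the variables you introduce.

Assume L is regular. Let p be the pumping length given by the pumping lemma.
Take w = 0^{p²} ∈ L with |w| = p² ≥ p.
The pumping lemma gives a decomposition w = xyz where |xy| ≤ p and |y| ≥ 1.
Then y = 0^k for some k with 1 ≤ k ≤ p.
Pump with i = 2: xy^2z = 0^{p²+k}. Since 1 ≤ k ≤ p, p² < p²+k ≤ p²+p < (p+1)², so p²+k lies strictly between consecutive squares and is not a perfect square. So xy^2z ∉ L.
This contradicts the pumping lemma, so L is not regular.

0^{p²+k}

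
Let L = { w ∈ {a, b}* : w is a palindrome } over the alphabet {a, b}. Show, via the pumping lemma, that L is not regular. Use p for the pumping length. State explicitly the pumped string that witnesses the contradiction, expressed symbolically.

a^{p+k} b a^p

Assume L is regular; let p be its pumping constant.
Take w = a^p b a^p, a palindrome of length 2p+1 ≥ p.
Write w = xyz as guaranteed by the lemma, with |xy| ≤ p and |y| ≥ 1.
The first p characters of w are a's, so xy (and hence y) consists only of a's. Write y = a^k, 1 ≤ k ≤ p.
Pump with i = 2: xy^2z = a^{p+k} b a^p. Its reverse is a^p b a^{p+k}, which differs from xy^2z since k ≥ 1. So xy^2z is not a palindrome and xy^2z ∉ L.
This contradicts the pumping lemma, so L is not regular.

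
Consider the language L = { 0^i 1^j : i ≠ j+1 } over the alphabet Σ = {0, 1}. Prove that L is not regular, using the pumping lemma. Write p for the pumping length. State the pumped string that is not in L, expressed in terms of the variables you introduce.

Toward a contradiction, assume L is regular with pumping length p.
Choose w = 0^p 1^{p+p!-1}. Since p ≠ (p+p!-1)+1 = p+p!, w ∈ L; and |w| ≥ p.
Write w = xyz as guaranteed by the lemma, with |xy| ≤ p and |y| > 0.
Since the first p symbols of w are all 0's and |xy| ≤ p, y lies entirely in the leading 0-block: y = 0^k for some k with 1 ≤ k ≤ p.
Since 1 ≤ k ≤ p, k divides p!; set t = 1 + p!/k. Then xy^t z has p + (p!/k)·k = p + p! copies of 0. Now the 0-count is p+p! and (1-count)+1 = (p+p!-1)+1 = p+p!, so i ≠ j+1 fails. So xy^t z = 0^{p+p!} 1^{p+p!-1} ∉ L.
Contradiction. Therefore L is not regular.

0^{p+p!} 1^{p+p!-1}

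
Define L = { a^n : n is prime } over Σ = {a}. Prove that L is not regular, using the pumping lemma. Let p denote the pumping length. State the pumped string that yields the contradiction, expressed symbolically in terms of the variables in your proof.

a^{q(1+k)}

Assume L is regular. Let p be the pumping length given by the pumping lemma.
Let q be a prime with q ≥ p+2 (infinitely many primes exist), and take w = a^q ∈ L with |w| = q ≥ p.
By the pumping lemma, w = xyz with |xy| ≤ p and |y| > 0.
Then y = a^k for some k with 1 ≤ k ≤ p.
Since 1 ≤ k ≤ p, |xz| = q-k. Pump with i = q+1: |xy^{q+1}z| = (q-k)+(q+1)k = q+qk = q(1+k), which is composite (both factors ≥ 2). So xy^{q+1}z = a^{q(1+k)} ∉ L.
This is a contradiction; hence L is not regular.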